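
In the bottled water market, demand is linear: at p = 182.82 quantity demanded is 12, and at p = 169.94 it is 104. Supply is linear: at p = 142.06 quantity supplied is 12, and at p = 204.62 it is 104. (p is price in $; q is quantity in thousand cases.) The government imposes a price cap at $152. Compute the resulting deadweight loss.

Demand slope = (169.94 − 182.82)/(104 − 12) = −0.14, so p = 184.5 − 0.14q.
Supply slope = (204.62 − 142.06)/(104 − 12) = 0.68, so p = 133.9 + 0.68q.
Competitive equilibrium: 184.5 − 0.14q = 133.9 + 0.68q → q* = 61.7073, p* = 175.861.
At the ceiling p = 152, quantity supplied = (152 − 133.9)/0.68 = 26.6176.
Willingness to pay at q' = 26.6176: 184.5 − 0.14·26.6176 = 180.7735.
Δq = 61.7073 − 26.6176 = 35.0897; wedge = 180.7735 − 152 = 28.7735.
DWL = ½ × 35.0897 × 28.7735 = $504.83 thousand.

$504.83 thousand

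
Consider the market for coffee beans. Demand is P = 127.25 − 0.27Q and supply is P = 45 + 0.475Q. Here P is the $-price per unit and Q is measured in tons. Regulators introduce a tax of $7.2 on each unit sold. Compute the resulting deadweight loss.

Competitive equilibrium: 127.25 − 0.27Q = 45 + 0.475Q → Q* = 110.4027, P* = 97.4413.
With the tax, the buyer price exceeds the seller price by 7.2: (127.25 − 0.27Q) − (45 + 0.475Q) = 7.2 → Q' = 100.7383.
ΔQ = 110.4027 − 100.7383 = 9.6644; the wedge equals the tax, 7.2.
The triangle = ½ × 9.6644 × 7.2 = $34.79.

$34.79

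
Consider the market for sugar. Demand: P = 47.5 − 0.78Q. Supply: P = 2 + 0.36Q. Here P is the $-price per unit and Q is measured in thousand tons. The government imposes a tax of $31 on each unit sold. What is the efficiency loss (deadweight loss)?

Competitive equilibrium: 47.5 − 0.78Q = 2 + 0.36Q → Q* = 39.9123, P* = 16.3684.
With the tax, the buyer price exceeds the seller price by 31: (47.5 − 0.78Q) − (2 + 0.36Q) = 31 → Q' = 12.7193.
ΔQ = 39.9123 − 12.7193 = 27.193; the wedge equals the tax, 31.
DWL = ½ × 27.193 × 31 = $421.49 thousand.

$421.49 thousand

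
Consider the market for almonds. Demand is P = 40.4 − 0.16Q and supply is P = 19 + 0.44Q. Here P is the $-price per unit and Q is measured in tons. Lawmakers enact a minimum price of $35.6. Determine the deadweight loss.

$9.63

Competitive equilibrium: 40.4 − 0.16Q = 19 + 0.44Q → Q* = 35.6667, P* = 34.6933.
At the floor P = 35.6, quantity demanded = (40.4 − 35.6)/0.16 = 30.
Sellers' marginal cost at Q' = 30: 19 + 0.44·30 = 32.2.
ΔQ = 35.6667 − 30 = 5.6667; wedge = 35.6 − 32.2 = 3.4.
Welfare loss = ½ × 5.6667 × 3.4 = $9.63.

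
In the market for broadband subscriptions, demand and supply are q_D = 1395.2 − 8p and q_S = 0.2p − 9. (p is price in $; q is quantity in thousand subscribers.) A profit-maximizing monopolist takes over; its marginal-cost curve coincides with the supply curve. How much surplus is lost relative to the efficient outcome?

In inverse form: demand p = 174.4 − 0.125q, supply p = 45 + 5q.
Competitive equilibrium: 174.4 − 0.125q = 45 + 5q → q* = 25.2488, p* = 171.2439.
Marginal revenue: MR = 174.4 − 0.25q. Set MR = MC: 174.4 − 0.25q = 45 + 5q → q_m = 24.6476.
Price p_m = 174.4 − 0.125·24.6476 = 171.3191; MC(q_m) = 45 + 5·24.6476 = 168.238.
Competitive q* = 25.2488, so Δq = 0.6012; wedge = 171.3191 − 168.238 = 3.0811.
Welfare loss = ½ × 0.6012 × 3.0811 = $0.93 thousand.

$0.93 thousand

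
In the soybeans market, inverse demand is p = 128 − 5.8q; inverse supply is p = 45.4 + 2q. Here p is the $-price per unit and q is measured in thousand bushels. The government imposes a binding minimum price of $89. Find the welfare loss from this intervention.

$58.28 thousand

Competitive equilibrium: 128 − 5.8q = 45.4 + 2q → q* = 10.5897, p* = 66.5795.
At the floor p = 89, quantity demanded = (128 − 89)/5.8 = 6.7241.
Sellers' marginal cost at q' = 6.7241: 45.4 + 2·6.7241 = 58.8482.
Δq = 10.5897 − 6.7241 = 3.8656; wedge = 89 − 58.8482 = 30.1518.
Deadweight loss = ½ × 3.8656 × 30.1518 = $58.28 thousand.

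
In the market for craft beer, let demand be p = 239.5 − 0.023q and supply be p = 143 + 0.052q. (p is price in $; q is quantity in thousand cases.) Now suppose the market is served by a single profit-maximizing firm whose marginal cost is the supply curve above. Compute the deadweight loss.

$3419.53 thousand

Competitive equilibrium: 239.5 − 0.023q = 143 + 0.052q → q* = 1286.66667, p* = 209.90667.
Marginal revenue: MR = 239.5 − 0.046q. Set MR = MC: 239.5 − 0.046q = 143 + 0.052q → q_m = 984.69388.
Price p_m = 239.5 − 0.023·984.69388 = 216.85204; MC(q_m) = 143 + 0.052·984.69388 = 194.20408.
Competitive q* = 1286.66667, so Δq = 301.97279; wedge = 216.85204 − 194.20408 = 22.64796.
Deadweight loss = ½ × 301.97279 × 22.64796 = $3419.53 thousand.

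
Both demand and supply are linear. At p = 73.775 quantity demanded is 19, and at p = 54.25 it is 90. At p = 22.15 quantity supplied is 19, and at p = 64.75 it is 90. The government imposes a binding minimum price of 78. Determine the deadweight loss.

2419.35

Demand slope = (54.25 − 73.775)/(90 − 19) = −0.275, so p = 79 − 0.275q.
Supply slope = (64.75 − 22.15)/(90 − 19) = 0.6, so p = 10.75 + 0.6q.
Competitive equilibrium: 79 − 0.275q = 10.75 + 0.6q → q* = 78, p* = 57.55.
At the floor p = 78, quantity demanded = (79 − 78)/0.275 = 3.6364.
Sellers' marginal cost at q' = 3.6364: 10.75 + 0.6·3.6364 = 12.9318.
Δq = 78 − 3.6364 = 74.3636; wedge = 78 − 12.9318 = 65.0682.
Welfare loss = ½ × 74.3636 × 65.0682 = 2419.35.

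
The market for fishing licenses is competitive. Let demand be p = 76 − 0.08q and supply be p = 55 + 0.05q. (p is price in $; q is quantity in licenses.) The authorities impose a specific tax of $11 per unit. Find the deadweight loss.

$465.38

Competitive equilibrium: 76 − 0.08q = 55 + 0.05q → q* = 161.5385, p* = 63.0769.
With the tax, the buyer price exceeds the seller price by 11: (76 − 0.08q) − (55 + 0.05q) = 11 → q' = 76.9231.
Δq = 161.5385 − 76.9231 = 84.6154; the wedge equals the tax, 11.
Welfare loss = ½ × 84.6154 × 11 = $465.38.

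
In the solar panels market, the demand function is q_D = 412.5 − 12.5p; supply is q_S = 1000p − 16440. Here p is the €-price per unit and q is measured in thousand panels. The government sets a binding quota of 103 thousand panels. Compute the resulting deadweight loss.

In inverse form: demand p = 33 − 0.08q, supply p = 16.44 + 0.001q.
Competitive equilibrium: 33 − 0.08q = 16.44 + 0.001q → q* = 204.4444, p* = 16.6444.
At q = 103: demand price = 33 − 0.08·103 = 24.76; supply price = 16.44 + 0.001·103 = 16.543.
Δq = 204.4444 − 103 = 101.4444; wedge = 24.76 − 16.543 = 8.217.
Welfare loss = ½ × 101.4444 × 8.217 = €416.78 thousand.

€416.78 thousand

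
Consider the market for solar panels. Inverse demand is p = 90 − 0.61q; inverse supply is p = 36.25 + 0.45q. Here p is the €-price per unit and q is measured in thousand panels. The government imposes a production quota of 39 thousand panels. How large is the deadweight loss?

€72.65 thousand

Competitive equilibrium: 90 − 0.61q = 36.25 + 0.45q → q* = 50.7075, p* = 59.0684.
At q = 39: demand price = 90 − 0.61·39 = 66.21; supply price = 36.25 + 0.45·39 = 53.8.
Δq = 50.7075 − 39 = 11.7075; wedge = 66.21 − 53.8 = 12.41.
DWL = ½ × 11.7075 × 12.41 = €72.65 thousand.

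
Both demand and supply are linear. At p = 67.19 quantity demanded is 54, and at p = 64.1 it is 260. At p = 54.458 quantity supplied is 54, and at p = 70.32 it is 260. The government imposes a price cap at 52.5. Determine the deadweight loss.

Demand slope = (64.1 − 67.19)/(260 − 54) = −0.015, so p = 68 − 0.015q.
Supply slope = (70.32 − 54.458)/(260 − 54) = 0.077, so p = 50.3 + 0.077q.
Competitive equilibrium: 68 − 0.015q = 50.3 + 0.077q → q* = 192.3913, p* = 65.1141.
At the ceiling p = 52.5, quantity supplied = (52.5 − 50.3)/0.077 = 28.5714.
Willingness to pay at q' = 28.5714: 68 − 0.015·28.5714 = 67.5714.
Δq = 192.3913 − 28.5714 = 163.8199; wedge = 67.5714 − 52.5 = 15.0714.
DWL = ½ × 163.8199 × 15.0714 = 1234.50.

1234.50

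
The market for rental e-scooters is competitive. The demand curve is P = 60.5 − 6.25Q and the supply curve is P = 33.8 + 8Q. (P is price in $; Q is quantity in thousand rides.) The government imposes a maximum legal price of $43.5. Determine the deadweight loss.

$3.11 thousand

Competitive equilibrium: 60.5 − 6.25Q = 33.8 + 8Q → Q* = 1.8737, P* = 48.7895.
At the ceiling P = 43.5, quantity supplied = (43.5 − 33.8)/8 = 1.2125.
Willingness to pay at Q' = 1.2125: 60.5 − 6.25·1.2125 = 52.9219.
ΔQ = 1.8737 − 1.2125 = 0.6612; wedge = 52.9219 − 43.5 = 9.4219.
Welfare loss = ½ × 0.6612 × 9.4219 = $3.11 thousand.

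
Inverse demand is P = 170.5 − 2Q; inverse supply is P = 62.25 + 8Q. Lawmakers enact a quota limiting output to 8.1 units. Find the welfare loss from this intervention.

Competitive equilibrium: 170.5 − 2Q = 62.25 + 8Q → Q* = 10.825, P* = 148.85.
At Q = 8.1: demand price = 170.5 − 2·8.1 = 154.3; supply price = 62.25 + 8·8.1 = 127.05.
ΔQ = 10.825 − 8.1 = 2.725; wedge = 154.3 − 127.05 = 27.25.
Deadweight loss = ½ × 2.725 × 27.25 = 37.13.

37.13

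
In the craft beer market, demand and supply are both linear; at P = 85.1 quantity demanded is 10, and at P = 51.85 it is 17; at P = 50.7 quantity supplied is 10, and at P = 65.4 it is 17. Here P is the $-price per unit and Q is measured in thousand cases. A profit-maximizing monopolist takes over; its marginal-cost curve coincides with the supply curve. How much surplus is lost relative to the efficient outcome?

Demand slope = (51.85 − 85.1)/(17 − 10) = −4.75, so P = 132.6 − 4.75Q.
Supply slope = (65.4 − 50.7)/(17 − 10) = 2.1, so P = 29.7 + 2.1Q.
Competitive equilibrium: 132.6 − 4.75Q = 29.7 + 2.1Q → Q* = 15.0219, P* = 61.246.
Marginal revenue: MR = 132.6 − 9.5Q. Set MR = MC: 132.6 − 9.5Q = 29.7 + 2.1Q → Q_m = 8.8707.
Price P_m = 132.6 − 4.75·8.8707 = 90.4642; MC(Q_m) = 29.7 + 2.1·8.8707 = 48.3285.
Competitive Q* = 15.0219, so ΔQ = 6.1512; wedge = 90.4642 − 48.3285 = 42.1357.
DWL = ½ × 6.1512 × 42.1357 = $129.59 thousand.

$129.59 thousand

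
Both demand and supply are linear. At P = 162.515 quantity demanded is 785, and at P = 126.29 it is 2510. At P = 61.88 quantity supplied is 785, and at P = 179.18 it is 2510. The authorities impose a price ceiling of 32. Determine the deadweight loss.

Demand slope = (126.29 − 162.515)/(2510 − 785) = −0.021, so P = 179 − 0.021Q.
Supply slope = (179.18 − 61.88)/(2510 − 785) = 0.068, so P = 8.5 + 0.068Q.
Competitive equilibrium: 179 − 0.021Q = 8.5 + 0.068Q → Q* = 1915.73034, P* = 138.76966.
At the ceiling P = 32, quantity supplied = (32 − 8.5)/0.068 = 345.58824.
Willingness to pay at Q' = 345.58824: 179 − 0.021·345.58824 = 171.74265.
ΔQ = 1915.73034 − 345.58824 = 1570.1421; wedge = 171.74265 − 32 = 139.74265.
DWL = ½ × 1570.1421 × 139.74265 = 109707.91.

109707.91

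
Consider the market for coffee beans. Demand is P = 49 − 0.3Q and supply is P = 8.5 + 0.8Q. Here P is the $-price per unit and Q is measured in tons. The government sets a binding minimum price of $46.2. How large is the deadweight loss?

$415.48

Competitive equilibrium: 49 − 0.3Q = 8.5 + 0.8Q → Q* = 36.8182, P* = 37.9545.
At the floor P = 46.2, quantity demanded = (49 − 46.2)/0.3 = 9.3333.
Sellers' marginal cost at Q' = 9.3333: 8.5 + 0.8·9.3333 = 15.9666.
ΔQ = 36.8182 − 9.3333 = 27.4849; wedge = 46.2 − 15.9666 = 30.2334.
Welfare loss = ½ × 27.4849 × 30.2334 = $415.48.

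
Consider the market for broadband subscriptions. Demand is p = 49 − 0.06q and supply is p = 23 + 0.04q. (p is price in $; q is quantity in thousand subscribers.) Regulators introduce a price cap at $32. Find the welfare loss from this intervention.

Competitive equilibrium: 49 − 0.06q = 23 + 0.04q → q* = 260, p* = 33.4.
At the ceiling p = 32, quantity supplied = (32 − 23)/0.04 = 225.
Willingness to pay at q' = 225: 49 − 0.06·225 = 35.5.
Δq = 260 − 225 = 35; wedge = 35.5 − 32 = 3.5.
DWL = ½ × 35 × 3.5 = $61.25 thousand.

$61.25 thousand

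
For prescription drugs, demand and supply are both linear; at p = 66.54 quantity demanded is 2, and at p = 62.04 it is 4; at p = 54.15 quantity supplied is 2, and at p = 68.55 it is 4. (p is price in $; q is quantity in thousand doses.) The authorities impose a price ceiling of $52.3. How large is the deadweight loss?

$11.62 thousand

Demand slope = (62.04 − 66.54)/(4 − 2) = −2.25, so p = 71.04 − 2.25q.
Supply slope = (68.55 − 54.15)/(4 − 2) = 7.2, so p = 39.75 + 7.2q.
Competitive equilibrium: 71.04 − 2.25q = 39.75 + 7.2q → q* = 3.3111, p* = 63.59.
At the ceiling p = 52.3, quantity supplied = (52.3 − 39.75)/7.2 = 1.7431.
Willingness to pay at q' = 1.7431: 71.04 − 2.25·1.7431 = 67.118.
Δq = 3.3111 − 1.7431 = 1.568; wedge = 67.118 − 52.3 = 14.818.
Welfare loss = ½ × 1.568 × 14.818 = $11.62 thousand.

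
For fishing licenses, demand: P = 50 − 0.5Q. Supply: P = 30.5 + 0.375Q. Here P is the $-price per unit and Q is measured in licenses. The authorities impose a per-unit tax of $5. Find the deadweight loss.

$14.29

Competitive equilibrium: 50 − 0.5Q = 30.5 + 0.375Q → Q* = 22.2857, P* = 38.8571.
With the tax, the buyer price exceeds the seller price by 5: (50 − 0.5Q) − (30.5 + 0.375Q) = 5 → Q' = 16.5714.
ΔQ = 22.2857 − 16.5714 = 5.7143; the wedge equals the tax, 5.
DWL = ½ × 5.7143 × 5 = $14.29.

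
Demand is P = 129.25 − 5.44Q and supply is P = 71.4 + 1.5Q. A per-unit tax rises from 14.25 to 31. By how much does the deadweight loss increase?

Competitive equilibrium: 129.25 − 5.44Q = 71.4 + 1.5Q → Q* = 8.3357, P* = 83.9036.
For a per-unit tax t: ΔQ = t/6.94, so DWL = ½·t·(t/6.94) = t²/13.88.
At t = 14.25: DWL = 14.63. At t = 31: DWL = 69.236.
Increase = 69.236 − 14.63 = 54.61.

54.61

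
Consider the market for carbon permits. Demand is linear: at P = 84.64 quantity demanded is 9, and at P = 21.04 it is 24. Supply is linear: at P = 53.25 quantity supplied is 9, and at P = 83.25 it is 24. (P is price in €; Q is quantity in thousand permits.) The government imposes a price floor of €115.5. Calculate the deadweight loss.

€472.70 thousand

Demand slope = (21.04 − 84.64)/(24 − 9) = −4.24, so P = 122.8 − 4.24Q.
Supply slope = (83.25 − 53.25)/(24 − 9) = 2, so P = 35.25 + 2Q.
Competitive equilibrium: 122.8 − 4.24Q = 35.25 + 2Q → Q* = 14.03045, P* = 63.3109.
At the floor P = 115.5, quantity demanded = (122.8 − 115.5)/4.24 = 1.7217.
Sellers' marginal cost at Q' = 1.7217: 35.25 + 2·1.7217 = 38.6934.
ΔQ = 14.03045 − 1.7217 = 12.30875; wedge = 115.5 − 38.6934 = 76.8066.
Welfare loss = ½ × 12.30875 × 76.8066 = €472.70 thousand.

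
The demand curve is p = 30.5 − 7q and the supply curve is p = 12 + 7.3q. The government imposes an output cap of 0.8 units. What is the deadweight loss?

1.74

Competitive equilibrium: 30.5 − 7q = 12 + 7.3q → q* = 1.2937, p* = 21.4441.
At q = 0.8: demand price = 30.5 − 7·0.8 = 24.9; supply price = 12 + 7.3·0.8 = 17.84.
Δq = 1.2937 − 0.8 = 0.4937; wedge = 24.9 − 17.84 = 7.06.
DWL = ½ × 0.4937 × 7.06 = 1.74.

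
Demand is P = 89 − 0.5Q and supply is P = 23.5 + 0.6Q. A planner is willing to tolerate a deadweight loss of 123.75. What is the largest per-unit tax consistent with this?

16.5

Competitive equilibrium: 89 − 0.5Q = 23.5 + 0.6Q → Q* = 59.5455, P* = 59.2273.
A tax t gives ΔQ = t/1.1 and wedge t, so DWL = t²/2.2.
t²/2.2 = 123.75 → t² = 272.25 → t = 16.5.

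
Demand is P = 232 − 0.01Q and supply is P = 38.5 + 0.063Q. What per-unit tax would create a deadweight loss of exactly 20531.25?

54.75

Competitive equilibrium: 232 − 0.01Q = 38.5 + 0.063Q → Q* = 2650.6849, P* = 205.4932.
A tax t gives ΔQ = t/0.073 and wedge t, so DWL = t²/0.146.
t²/0.146 = 20531.25 → t² = 2997.5625 → t = 54.75.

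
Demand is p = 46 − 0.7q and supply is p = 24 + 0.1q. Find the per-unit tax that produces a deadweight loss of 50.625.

9

Competitive equilibrium: 46 − 0.7q = 24 + 0.1q → q* = 27.5, p* = 26.75.
A tax t gives Δq = t/0.8 and wedge t, so DWL = t²/1.6.
t²/1.6 = 50.625 → t² = 81 → t = 9.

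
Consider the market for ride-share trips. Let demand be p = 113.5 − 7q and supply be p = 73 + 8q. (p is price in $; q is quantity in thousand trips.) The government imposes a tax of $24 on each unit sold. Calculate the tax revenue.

Competitive equilibrium: 113.5 − 7q = 73 + 8q → q* = 2.7, p* = 94.6.
With the tax, the buyer price exceeds the seller price by 24: (113.5 − 7q) − (73 + 8q) = 24 → q' = 1.1.
Tax revenue = 24 × 1.1 = $26.40 thousand.

$26.40 thousand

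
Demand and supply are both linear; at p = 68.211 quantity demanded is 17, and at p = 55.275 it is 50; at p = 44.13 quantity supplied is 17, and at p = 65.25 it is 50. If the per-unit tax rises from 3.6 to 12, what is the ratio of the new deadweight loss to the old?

Demand slope = (55.275 − 68.211)/(50 − 17) = −0.392, so p = 74.875 − 0.392q.
Supply slope = (65.25 − 44.13)/(50 − 17) = 0.64, so p = 33.25 + 0.64q.
Competitive equilibrium: 74.875 − 0.392q = 33.25 + 0.64q → q* = 40.3343, p* = 59.064.
For a per-unit tax t: Δq = t/1.032, so DWL = ½·t·(t/1.032) = t²/2.064.
At t = 3.6: DWL = 6.279. At t = 12: DWL = 69.767.
Ratio = (12/3.6)² = 11.111.

11.111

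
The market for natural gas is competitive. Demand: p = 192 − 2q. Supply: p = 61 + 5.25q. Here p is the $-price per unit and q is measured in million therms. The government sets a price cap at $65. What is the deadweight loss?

$1085.81 million

Competitive equilibrium: 192 − 2q = 61 + 5.25q → q* = 18.069, p* = 155.8621.
At the ceiling p = 65, quantity supplied = (65 − 61)/5.25 = 0.7619.
Willingness to pay at q' = 0.7619: 192 − 2·0.7619 = 190.4762.
Δq = 18.069 − 0.7619 = 17.3071; wedge = 190.4762 − 65 = 125.4762.
Welfare loss = ½ × 17.3071 × 125.4762 = $1085.81 million.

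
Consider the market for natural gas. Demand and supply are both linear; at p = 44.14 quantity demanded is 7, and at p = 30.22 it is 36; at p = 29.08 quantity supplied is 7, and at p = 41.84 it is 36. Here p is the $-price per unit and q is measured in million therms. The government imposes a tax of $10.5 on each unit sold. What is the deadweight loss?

Demand slope = (30.22 − 44.14)/(36 − 7) = −0.48, so p = 47.5 − 0.48q.
Supply slope = (41.84 − 29.08)/(36 − 7) = 0.44, so p = 26 + 0.44q.
Competitive equilibrium: 47.5 − 0.48q = 26 + 0.44q → q* = 23.3696, p* = 36.2826.
With the tax, the buyer price exceeds the seller price by 10.5: (47.5 − 0.48q) − (26 + 0.44q) = 10.5 → q' = 11.9565.
Δq = 23.3696 − 11.9565 = 11.4131; the wedge equals the tax, 10.5.
The triangle = ½ × 11.4131 × 10.5 = $59.92 million.

$59.92 million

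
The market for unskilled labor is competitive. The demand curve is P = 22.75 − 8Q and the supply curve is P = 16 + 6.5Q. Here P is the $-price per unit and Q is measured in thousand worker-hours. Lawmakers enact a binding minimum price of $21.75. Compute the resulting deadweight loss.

Competitive equilibrium: 22.75 − 8Q = 16 + 6.5Q → Q* = 0.4655, P* = 19.0259.
At the floor P = 21.75, quantity demanded = (22.75 − 21.75)/8 = 0.125.
Sellers' marginal cost at Q' = 0.125: 16 + 6.5·0.125 = 16.8125.
ΔQ = 0.4655 − 0.125 = 0.3405; wedge = 21.75 − 16.8125 = 4.9375.
Deadweight loss = ½ × 0.3405 × 4.9375 = $0.84 thousand.

$0.84 thousand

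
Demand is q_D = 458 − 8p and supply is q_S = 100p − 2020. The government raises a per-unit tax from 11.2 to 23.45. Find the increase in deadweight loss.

1572.08

In inverse form: demand p = 57.25 − 0.125q, supply p = 20.2 + 0.01q.
Competitive equilibrium: 57.25 − 0.125q = 20.2 + 0.01q → q* = 274.4444, p* = 22.9444.
For a per-unit tax t: Δq = t/0.135, so DWL = ½·t·(t/0.135) = t²/0.27.
At t = 11.2: DWL = 464.593. At t = 23.45: DWL = 2036.676.
Increase = 2036.676 − 464.593 = 1572.08.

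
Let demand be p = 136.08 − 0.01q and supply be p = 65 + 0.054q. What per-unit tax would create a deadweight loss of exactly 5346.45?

Competitive equilibrium: 136.08 − 0.01q = 65 + 0.054q → q* = 1110.625, p* = 124.9738.
A tax t gives Δq = t/0.064 and wedge t, so DWL = t²/0.128.
t²/0.128 = 5346.45 → t² = 684.3456 → t = 26.16.

26.16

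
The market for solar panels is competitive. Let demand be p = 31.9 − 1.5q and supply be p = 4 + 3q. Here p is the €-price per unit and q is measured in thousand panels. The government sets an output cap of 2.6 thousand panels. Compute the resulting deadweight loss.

€29.16 thousand

Competitive equilibrium: 31.9 − 1.5q = 4 + 3q → q* = 6.2, p* = 22.6.
At q = 2.6: demand price = 31.9 − 1.5·2.6 = 28; supply price = 4 + 3·2.6 = 11.8.
Δq = 6.2 − 2.6 = 3.6; wedge = 28 − 11.8 = 16.2.
DWL = ½ × 3.6 × 16.2 = €29.16 thousand.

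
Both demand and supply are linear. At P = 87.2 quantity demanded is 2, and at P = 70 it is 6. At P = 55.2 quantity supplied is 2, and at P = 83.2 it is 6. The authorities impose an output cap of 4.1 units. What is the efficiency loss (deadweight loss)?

Demand slope = (70 − 87.2)/(6 − 2) = −4.3, so P = 95.8 − 4.3Q.
Supply slope = (83.2 − 55.2)/(6 − 2) = 7, so P = 41.2 + 7Q.
Competitive equilibrium: 95.8 − 4.3Q = 41.2 + 7Q → Q* = 4.8319, P* = 75.023.
At Q = 4.1: demand price = 95.8 − 4.3·4.1 = 78.17; supply price = 41.2 + 7·4.1 = 69.9.
ΔQ = 4.8319 − 4.1 = 0.7319; wedge = 78.17 − 69.9 = 8.27.
DWL = ½ × 0.7319 × 8.27 = 3.03.

3.03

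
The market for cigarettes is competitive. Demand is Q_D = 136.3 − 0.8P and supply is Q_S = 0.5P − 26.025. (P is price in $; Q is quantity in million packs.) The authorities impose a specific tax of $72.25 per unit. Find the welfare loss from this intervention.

$803.09 million

In inverse form: demand P = 170.375 − 1.25Q, supply P = 52.05 + 2Q.
Competitive equilibrium: 170.375 − 1.25Q = 52.05 + 2Q → Q* = 36.4077, P* = 124.8654.
With the tax, the buyer price exceeds the seller price by 72.25: (170.375 − 1.25Q) − (52.05 + 2Q) = 72.25 → Q' = 14.1769.
ΔQ = 36.4077 − 14.1769 = 22.2308; the wedge equals the tax, 72.25.
The triangle = ½ × 22.2308 × 72.25 = $803.09 million.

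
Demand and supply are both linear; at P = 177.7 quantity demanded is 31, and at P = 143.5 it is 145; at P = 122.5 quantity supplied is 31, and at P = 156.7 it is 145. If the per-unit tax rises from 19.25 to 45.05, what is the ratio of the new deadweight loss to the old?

5.477

Demand slope = (143.5 − 177.7)/(145 − 31) = −0.3, so P = 187 − 0.3Q.
Supply slope = (156.7 − 122.5)/(145 − 31) = 0.3, so P = 113.2 + 0.3Q.
Competitive equilibrium: 187 − 0.3Q = 113.2 + 0.3Q → Q* = 123, P* = 150.1.
For a per-unit tax t: ΔQ = t/0.6, so DWL = ½·t·(t/0.6) = t²/1.2.
At t = 19.25: DWL = 308.802. At t = 45.05: DWL = 1691.252.
Ratio = (45.05/19.25)² = 5.477.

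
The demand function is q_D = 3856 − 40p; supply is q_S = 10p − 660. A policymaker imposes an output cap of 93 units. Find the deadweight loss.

In inverse form: demand p = 96.4 − 0.025q, supply p = 66 + 0.1q.
Competitive equilibrium: 96.4 − 0.025q = 66 + 0.1q → q* = 243.2, p* = 90.32.
At q = 93: demand price = 96.4 − 0.025·93 = 94.075; supply price = 66 + 0.1·93 = 75.3.
Δq = 243.2 − 93 = 150.2; wedge = 94.075 − 75.3 = 18.775.
Deadweight loss = ½ × 150.2 × 18.775 = 1410.

1410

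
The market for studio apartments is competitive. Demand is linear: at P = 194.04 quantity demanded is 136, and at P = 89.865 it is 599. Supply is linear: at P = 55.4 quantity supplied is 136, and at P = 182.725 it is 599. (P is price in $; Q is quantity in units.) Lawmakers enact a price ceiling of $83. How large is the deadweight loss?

Demand slope = (89.865 − 194.04)/(599 − 136) = −0.225, so P = 224.64 − 0.225Q.
Supply slope = (182.725 − 55.4)/(599 − 136) = 0.275, so P = 18 + 0.275Q.
Competitive equilibrium: 224.64 − 0.225Q = 18 + 0.275Q → Q* = 413.28, P* = 131.652.
At the ceiling P = 83, quantity supplied = (83 − 18)/0.275 = 236.3636.
Willingness to pay at Q' = 236.3636: 224.64 − 0.225·236.3636 = 171.4582.
ΔQ = 413.28 − 236.3636 = 176.9164; wedge = 171.4582 − 83 = 88.4582.
The triangle = ½ × 176.9164 × 88.4582 = $7824.85.

$7824.85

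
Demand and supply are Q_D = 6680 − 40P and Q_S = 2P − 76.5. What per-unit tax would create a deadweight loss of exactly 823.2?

29.4

In inverse form: demand P = 167 − 0.025Q, supply P = 38.25 + 0.5Q.
Competitive equilibrium: 167 − 0.025Q = 38.25 + 0.5Q → Q* = 245.2381, P* = 160.869.
A tax t gives ΔQ = t/0.525 and wedge t, so DWL = t²/1.05.
t²/1.05 = 823.2 → t² = 864.36 → t = 29.4.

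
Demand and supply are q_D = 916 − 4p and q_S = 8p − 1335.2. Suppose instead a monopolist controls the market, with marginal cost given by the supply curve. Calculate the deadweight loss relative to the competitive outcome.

In inverse form: demand p = 229 − 0.25q, supply p = 166.9 + 0.125q.
Competitive equilibrium: 229 − 0.25q = 166.9 + 0.125q → q* = 165.6, p* = 187.6.
Marginal revenue: MR = 229 − 0.5q. Set MR = MC: 229 − 0.5q = 166.9 + 0.125q → q_m = 99.36.
Price p_m = 229 − 0.25·99.36 = 204.16; MC(q_m) = 166.9 + 0.125·99.36 = 179.32.
Competitive q* = 165.6, so Δq = 66.24; wedge = 204.16 − 179.32 = 24.84.
Welfare loss = ½ × 66.24 × 24.84 = 822.70.

822.70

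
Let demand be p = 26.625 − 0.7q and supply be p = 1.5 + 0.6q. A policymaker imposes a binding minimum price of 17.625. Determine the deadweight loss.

Competitive equilibrium: 26.625 − 0.7q = 1.5 + 0.6q → q* = 19.3269, p* = 13.0962.
At the floor p = 17.625, quantity demanded = (26.625 − 17.625)/0.7 = 12.8571.
Sellers' marginal cost at q' = 12.8571: 1.5 + 0.6·12.8571 = 9.2143.
Δq = 19.3269 − 12.8571 = 6.4698; wedge = 17.625 − 9.2143 = 8.4107.
Deadweight loss = ½ × 6.4698 × 8.4107 = 27.21.

27.21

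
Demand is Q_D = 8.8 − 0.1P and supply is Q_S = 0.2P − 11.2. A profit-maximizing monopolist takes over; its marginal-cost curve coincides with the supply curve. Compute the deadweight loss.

In inverse form: demand P = 88 − 10Q, supply P = 56 + 5Q.
Competitive equilibrium: 88 − 10Q = 56 + 5Q → Q* = 2.1333, P* = 66.6667.
Marginal revenue: MR = 88 − 20Q. Set MR = MC: 88 − 20Q = 56 + 5Q → Q_m = 1.28.
Price P_m = 88 − 10·1.28 = 75.2; MC(Q_m) = 56 + 5·1.28 = 62.4.
Competitive Q* = 2.1333, so ΔQ = 0.8533; wedge = 75.2 − 62.4 = 12.8.
The triangle = ½ × 0.8533 × 12.8 = 5.46.

5.46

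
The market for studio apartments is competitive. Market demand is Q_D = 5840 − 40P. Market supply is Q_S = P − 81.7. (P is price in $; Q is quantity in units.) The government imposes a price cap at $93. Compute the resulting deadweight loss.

$1355.68

In inverse form: demand P = 146 − 0.025Q, supply P = 81.7 + Q.
Competitive equilibrium: 146 − 0.025Q = 81.7 + Q → Q* = 62.7317, P* = 144.4317.
At the ceiling P = 93, quantity supplied = (93 − 81.7)/1 = 11.3.
Willingness to pay at Q' = 11.3: 146 − 0.025·11.3 = 145.7175.
ΔQ = 62.7317 − 11.3 = 51.4317; wedge = 145.7175 − 93 = 52.7175.
DWL = ½ × 51.4317 × 52.7175 = $1355.68.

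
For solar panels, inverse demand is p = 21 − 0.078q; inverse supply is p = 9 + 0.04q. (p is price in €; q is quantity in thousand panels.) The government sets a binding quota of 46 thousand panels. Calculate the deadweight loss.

€183.01 thousand

Competitive equilibrium: 21 − 0.078q = 9 + 0.04q → q* = 101.6949, p* = 13.0678.
At q = 46: demand price = 21 − 0.078·46 = 17.412; supply price = 9 + 0.04·46 = 10.84.
Δq = 101.6949 − 46 = 55.6949; wedge = 17.412 − 10.84 = 6.572.
Welfare loss = ½ × 55.6949 × 6.572 = €183.01 thousand.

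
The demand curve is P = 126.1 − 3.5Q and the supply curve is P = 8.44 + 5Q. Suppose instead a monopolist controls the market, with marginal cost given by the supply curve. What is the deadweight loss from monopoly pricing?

Competitive equilibrium: 126.1 − 3.5Q = 8.44 + 5Q → Q* = 13.8424, P* = 77.6518.
Marginal revenue: MR = 126.1 − 7Q. Set MR = MC: 126.1 − 7Q = 8.44 + 5Q → Q_m = 9.805.
Price P_m = 126.1 − 3.5·9.805 = 91.7825; MC(Q_m) = 8.44 + 5·9.805 = 57.465.
Competitive Q* = 13.8424, so ΔQ = 4.0374; wedge = 91.7825 − 57.465 = 34.3175.
DWL = ½ × 4.0374 × 34.3175 = 69.28.

69.28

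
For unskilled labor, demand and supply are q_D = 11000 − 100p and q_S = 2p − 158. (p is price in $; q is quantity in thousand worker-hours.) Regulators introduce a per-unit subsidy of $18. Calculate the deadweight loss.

In inverse form: demand p = 110 − 0.01q, supply p = 79 + 0.5q.
Competitive equilibrium: 110 − 0.01q = 79 + 0.5q → q* = 60.7843, p* = 109.3922.
The subsidy lowers effective supply by 18: p = 61 + 0.5q.
New quantity: 110 − 0.01q = 61 + 0.5q → q' = 96.0784.
Overproduction Δq = 96.0784 − 60.7843 = 35.2941; wedge = subsidy = 18.
The triangle = ½ × 35.2941 × 18 = $317.65 thousand.

$317.65 thousand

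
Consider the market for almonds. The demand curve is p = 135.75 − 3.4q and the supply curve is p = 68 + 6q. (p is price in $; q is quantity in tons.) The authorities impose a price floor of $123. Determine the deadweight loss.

Competitive equilibrium: 135.75 − 3.4q = 68 + 6q → q* = 7.2074, p* = 111.2447.
At the floor p = 123, quantity demanded = (135.75 − 123)/3.4 = 3.75.
Sellers' marginal cost at q' = 3.75: 68 + 6·3.75 = 90.5.
Δq = 7.2074 − 3.75 = 3.4574; wedge = 123 − 90.5 = 32.5.
Deadweight loss = ½ × 3.4574 × 32.5 = $56.18.

$56.18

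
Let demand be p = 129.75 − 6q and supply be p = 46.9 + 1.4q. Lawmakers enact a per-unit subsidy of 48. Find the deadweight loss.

Competitive equilibrium: 129.75 − 6q = 46.9 + 1.4q → q* = 11.1959, p* = 62.5743.
The subsidy lowers effective supply by 48: p = 1.4q − 1.1.
New quantity: 129.75 − 6q = 1.4q − 1.1 → q' = 17.6824.
Overproduction Δq = 17.6824 − 11.1959 = 6.4865; wedge = subsidy = 48.
The triangle = ½ × 6.4865 × 48 = 155.68.

155.68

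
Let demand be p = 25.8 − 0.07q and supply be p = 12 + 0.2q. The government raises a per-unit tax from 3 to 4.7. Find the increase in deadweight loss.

Competitive equilibrium: 25.8 − 0.07q = 12 + 0.2q → q* = 51.1111, p* = 22.2222.
For a per-unit tax t: Δq = t/0.27, so DWL = ½·t·(t/0.27) = t²/0.54.
At t = 3: DWL = 16.667. At t = 4.7: DWL = 40.907.
Increase = 40.907 − 16.667 = 24.24.

24.24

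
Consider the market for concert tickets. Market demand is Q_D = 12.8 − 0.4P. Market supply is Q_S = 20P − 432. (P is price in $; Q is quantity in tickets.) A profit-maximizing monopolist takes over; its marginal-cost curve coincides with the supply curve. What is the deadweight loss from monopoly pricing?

$5.20

In inverse form: demand P = 32 − 2.5Q, supply P = 21.6 + 0.05Q.
Competitive equilibrium: 32 − 2.5Q = 21.6 + 0.05Q → Q* = 4.0784, P* = 21.8039.
Marginal revenue: MR = 32 − 5Q. Set MR = MC: 32 − 5Q = 21.6 + 0.05Q → Q_m = 2.0594.
Price P_m = 32 − 2.5·2.0594 = 26.8515; MC(Q_m) = 21.6 + 0.05·2.0594 = 21.703.
Competitive Q* = 4.0784, so ΔQ = 2.019; wedge = 26.8515 − 21.703 = 5.1485.
Deadweight loss = ½ × 2.019 × 5.1485 = $5.20.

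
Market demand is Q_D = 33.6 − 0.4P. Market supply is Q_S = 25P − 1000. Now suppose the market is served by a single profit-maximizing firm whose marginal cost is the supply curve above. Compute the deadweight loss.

In inverse form: demand P = 84 − 2.5Q, supply P = 40 + 0.04Q.
Competitive equilibrium: 84 − 2.5Q = 40 + 0.04Q → Q* = 17.3228, P* = 40.6929.
Marginal revenue: MR = 84 − 5Q. Set MR = MC: 84 − 5Q = 40 + 0.04Q → Q_m = 8.7302.
Price P_m = 84 − 2.5·8.7302 = 62.1745; MC(Q_m) = 40 + 0.04·8.7302 = 40.3492.
Competitive Q* = 17.3228, so ΔQ = 8.5926; wedge = 62.1745 − 40.3492 = 21.8253.
Welfare loss = ½ × 8.5926 × 21.8253 = 93.77.

93.77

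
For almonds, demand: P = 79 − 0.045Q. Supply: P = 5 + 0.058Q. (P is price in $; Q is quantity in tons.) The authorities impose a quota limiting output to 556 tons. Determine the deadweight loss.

Competitive equilibrium: 79 − 0.045Q = 5 + 0.058Q → Q* = 718.4466, P* = 46.6699.
At Q = 556: demand price = 79 − 0.045·556 = 53.98; supply price = 5 + 0.058·556 = 37.248.
ΔQ = 718.4466 − 556 = 162.4466; wedge = 53.98 − 37.248 = 16.732.
DWL = ½ × 162.4466 × 16.732 = $1359.03.

$1359.03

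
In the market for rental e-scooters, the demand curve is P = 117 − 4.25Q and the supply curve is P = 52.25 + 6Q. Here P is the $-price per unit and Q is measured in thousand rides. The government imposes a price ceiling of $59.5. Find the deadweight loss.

Competitive equilibrium: 117 − 4.25Q = 52.25 + 6Q → Q* = 6.3171, P* = 90.1524.
At the ceiling P = 59.5, quantity supplied = (59.5 − 52.25)/6 = 1.2083.
Willingness to pay at Q' = 1.2083: 117 − 4.25·1.2083 = 111.8647.
ΔQ = 6.3171 − 1.2083 = 5.1088; wedge = 111.8647 − 59.5 = 52.3647.
Welfare loss = ½ × 5.1088 × 52.3647 = $133.76 thousand.

$133.76 thousand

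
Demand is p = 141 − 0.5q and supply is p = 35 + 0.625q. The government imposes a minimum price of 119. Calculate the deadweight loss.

1418.78

Competitive equilibrium: 141 − 0.5q = 35 + 0.625q → q* = 94.2222, p* = 93.8889.
At the floor p = 119, quantity demanded = (141 − 119)/0.5 = 44.
Sellers' marginal cost at q' = 44: 35 + 0.625·44 = 62.5.
Δq = 94.2222 − 44 = 50.2222; wedge = 119 − 62.5 = 56.5.
The triangle = ½ × 50.2222 × 56.5 = 1418.78.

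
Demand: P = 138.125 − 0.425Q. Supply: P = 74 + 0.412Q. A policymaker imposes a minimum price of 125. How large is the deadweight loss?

875.20

Competitive equilibrium: 138.125 − 0.425Q = 74 + 0.412Q → Q* = 76.6129, P* = 105.5645.
At the floor P = 125, quantity demanded = (138.125 − 125)/0.425 = 30.8824.
Sellers' marginal cost at Q' = 30.8824: 74 + 0.412·30.8824 = 86.7235.
ΔQ = 76.6129 − 30.8824 = 45.7305; wedge = 125 − 86.7235 = 38.2765.
Welfare loss = ½ × 45.7305 × 38.2765 = 875.20.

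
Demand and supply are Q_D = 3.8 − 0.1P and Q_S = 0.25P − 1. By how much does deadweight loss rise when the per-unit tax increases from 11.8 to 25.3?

In inverse form: demand P = 38 − 10Q, supply P = 4 + 4Q.
Competitive equilibrium: 38 − 10Q = 4 + 4Q → Q* = 2.4286, P* = 13.7143.
For a per-unit tax t: ΔQ = t/14, so DWL = ½·t·(t/14) = t²/28.
At t = 11.8: DWL = 4.973. At t = 25.3: DWL = 22.86.
Increase = 22.86 − 4.973 = 17.89.

17.89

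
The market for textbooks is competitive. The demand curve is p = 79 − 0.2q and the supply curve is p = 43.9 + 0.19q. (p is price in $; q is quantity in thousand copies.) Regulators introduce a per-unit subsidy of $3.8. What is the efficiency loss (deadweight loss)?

Competitive equilibrium: 79 − 0.2q = 43.9 + 0.19q → q* = 90, p* = 61.
The subsidy lowers effective supply by 3.8: p = 40.1 + 0.19q.
New quantity: 79 − 0.2q = 40.1 + 0.19q → q' = 99.7436.
Overproduction Δq = 99.7436 − 90 = 9.7436; wedge = subsidy = 3.8.
The triangle = ½ × 9.7436 × 3.8 = $18.51 thousand.

$18.51 thousand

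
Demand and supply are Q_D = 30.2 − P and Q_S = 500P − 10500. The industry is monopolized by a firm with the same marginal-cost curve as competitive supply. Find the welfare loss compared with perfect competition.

10.54

In inverse form: demand P = 30.2 − Q, supply P = 21 + 0.002Q.
Competitive equilibrium: 30.2 − Q = 21 + 0.002Q → Q* = 9.1816, P* = 21.0184.
Marginal revenue: MR = 30.2 − 2Q. Set MR = MC: 30.2 − 2Q = 21 + 0.002Q → Q_m = 4.5954.
Price P_m = 30.2 − 1·4.5954 = 25.6046; MC(Q_m) = 21 + 0.002·4.5954 = 21.0092.
Competitive Q* = 9.1816, so ΔQ = 4.5862; wedge = 25.6046 − 21.0092 = 4.5954.
Welfare loss = ½ × 4.5862 × 4.5954 = 10.54.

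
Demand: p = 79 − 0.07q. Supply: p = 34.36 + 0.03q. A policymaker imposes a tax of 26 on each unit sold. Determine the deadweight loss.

3380

Competitive equilibrium: 79 − 0.07q = 34.36 + 0.03q → q* = 446.4, p* = 47.752.
With the tax, the buyer price exceeds the seller price by 26: (79 − 0.07q) − (34.36 + 0.03q) = 26 → q' = 186.4.
Δq = 446.4 − 186.4 = 260; the wedge equals the tax, 26.
The triangle = ½ × 260 × 26 = 3380.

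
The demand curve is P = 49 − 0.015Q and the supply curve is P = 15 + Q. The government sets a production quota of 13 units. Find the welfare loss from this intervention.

213.23

Competitive equilibrium: 49 − 0.015Q = 15 + Q → Q* = 33.4975, P* = 48.4975.
At Q = 13: demand price = 49 − 0.015·13 = 48.805; supply price = 15 + 1·13 = 28.
ΔQ = 33.4975 − 13 = 20.4975; wedge = 48.805 − 28 = 20.805.
Welfare loss = ½ × 20.4975 × 20.805 = 213.23.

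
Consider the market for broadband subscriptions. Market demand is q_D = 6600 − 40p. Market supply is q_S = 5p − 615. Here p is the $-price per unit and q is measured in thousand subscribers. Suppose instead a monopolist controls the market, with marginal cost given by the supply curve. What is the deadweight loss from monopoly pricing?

$39.20 thousand

In inverse form: demand p = 165 − 0.025q, supply p = 123 + 0.2q.
Competitive equilibrium: 165 − 0.025q = 123 + 0.2q → q* = 186.6667, p* = 160.3333.
Marginal revenue: MR = 165 − 0.05q. Set MR = MC: 165 − 0.05q = 123 + 0.2q → q_m = 168.
Price p_m = 165 − 0.025·168 = 160.8; MC(q_m) = 123 + 0.2·168 = 156.6.
Competitive q* = 186.6667, so Δq = 18.6667; wedge = 160.8 − 156.6 = 4.2.
DWL = ½ × 18.6667 × 4.2 = $39.20 thousand.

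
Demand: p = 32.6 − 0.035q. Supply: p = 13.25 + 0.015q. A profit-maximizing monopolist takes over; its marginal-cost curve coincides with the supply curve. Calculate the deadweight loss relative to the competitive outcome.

Competitive equilibrium: 32.6 − 0.035q = 13.25 + 0.015q → q* = 387, p* = 19.055.
Marginal revenue: MR = 32.6 − 0.07q. Set MR = MC: 32.6 − 0.07q = 13.25 + 0.015q → q_m = 227.64706.
Price p_m = 32.6 − 0.035·227.64706 = 24.63235; MC(q_m) = 13.25 + 0.015·227.64706 = 16.66471.
Competitive q* = 387, so Δq = 159.35294; wedge = 24.63235 − 16.66471 = 7.96764.
Welfare loss = ½ × 159.35294 × 7.96764 = 634.83.

634.83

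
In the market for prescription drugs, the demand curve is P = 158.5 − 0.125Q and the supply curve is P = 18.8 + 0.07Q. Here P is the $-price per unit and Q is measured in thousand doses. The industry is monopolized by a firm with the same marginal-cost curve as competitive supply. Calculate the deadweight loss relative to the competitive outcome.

Competitive equilibrium: 158.5 − 0.125Q = 18.8 + 0.07Q → Q* = 716.4103, P* = 68.9487.
Marginal revenue: MR = 158.5 − 0.25Q. Set MR = MC: 158.5 − 0.25Q = 18.8 + 0.07Q → Q_m = 436.5625.
Price P_m = 158.5 − 0.125·436.5625 = 103.9297; MC(Q_m) = 18.8 + 0.07·436.5625 = 49.3594.
Competitive Q* = 716.4103, so ΔQ = 279.8478; wedge = 103.9297 − 49.3594 = 54.5703.
Deadweight loss = ½ × 279.8478 × 54.5703 = $7635.69 thousand.

$7635.69 thousand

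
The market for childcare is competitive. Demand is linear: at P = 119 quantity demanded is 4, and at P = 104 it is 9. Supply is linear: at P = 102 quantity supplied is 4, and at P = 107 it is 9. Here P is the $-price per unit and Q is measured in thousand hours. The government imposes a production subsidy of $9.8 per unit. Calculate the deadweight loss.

$12.005 thousand

Demand slope = (104 − 119)/(9 − 4) = −3, so P = 131 − 3Q.
Supply slope = (107 − 102)/(9 − 4) = 1, so P = 98 + Q.
Competitive equilibrium: 131 − 3Q = 98 + Q → Q* = 8.25, P* = 106.25.
The subsidy lowers effective supply by 9.8: P = 88.2 + Q.
New quantity: 131 − 3Q = 88.2 + Q → Q' = 10.7.
Overproduction ΔQ = 10.7 − 8.25 = 2.45; wedge = subsidy = 9.8.
DWL = ½ × 2.45 × 9.8 = $12.005 thousand.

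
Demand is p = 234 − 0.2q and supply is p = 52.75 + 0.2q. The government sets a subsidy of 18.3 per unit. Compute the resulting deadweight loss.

418.61

Competitive equilibrium: 234 − 0.2q = 52.75 + 0.2q → q* = 453.125, p* = 143.375.
The subsidy lowers effective supply by 18.3: p = 34.45 + 0.2q.
New quantity: 234 − 0.2q = 34.45 + 0.2q → q' = 498.875.
Overproduction Δq = 498.875 − 453.125 = 45.75; wedge = subsidy = 18.3.
Deadweight loss = ½ × 45.75 × 18.3 = 418.61.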